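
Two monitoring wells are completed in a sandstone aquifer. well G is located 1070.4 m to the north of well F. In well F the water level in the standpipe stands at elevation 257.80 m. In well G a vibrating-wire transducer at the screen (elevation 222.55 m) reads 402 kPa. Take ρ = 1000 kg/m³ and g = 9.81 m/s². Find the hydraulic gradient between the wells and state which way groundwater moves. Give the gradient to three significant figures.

i ≈ 0.00535; groundwater flows toward the south

Total head at well F: h = 257.80 m (water level in the piezometer is the total head).
Pressure head at well G: ψ = P/(ρg) = 402×1000 / (1000 × 9.81) = 40.98 m.
Total head at well G: h = z + ψ = 222.55 + 40.98 = 263.53 m.
Head difference: h(well F) − h(well G) = 257.80 − 263.53 = -5.73 m.
Hydraulic gradient: i = |Δh| / L = 5.73 / 1070.4 = 0.00535.
Flow is from higher to lower head: from well G toward well F, i.e. toward the south.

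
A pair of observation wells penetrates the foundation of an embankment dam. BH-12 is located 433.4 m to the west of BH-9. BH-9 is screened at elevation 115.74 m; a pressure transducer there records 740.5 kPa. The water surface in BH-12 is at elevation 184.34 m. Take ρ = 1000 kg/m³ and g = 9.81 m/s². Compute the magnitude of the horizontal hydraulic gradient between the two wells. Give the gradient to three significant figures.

i ≈ 0.0159

Pressure head at BH-9: ψ = P/(ρg) = 740.5×1000 / (1000 × 9.81) = 75.48 m.
Total head at BH-9: h = z + ψ = 115.74 + 75.48 = 191.22 m.
Total head at BH-12: h = 184.34 m (water level in the piezometer is the total head).
Head difference: h(BH-9) − h(BH-12) = 191.22 − 184.34 = 6.88 m.
Hydraulic gradient: i = |Δh| / L = 6.88 / 433.4 = 0.0159.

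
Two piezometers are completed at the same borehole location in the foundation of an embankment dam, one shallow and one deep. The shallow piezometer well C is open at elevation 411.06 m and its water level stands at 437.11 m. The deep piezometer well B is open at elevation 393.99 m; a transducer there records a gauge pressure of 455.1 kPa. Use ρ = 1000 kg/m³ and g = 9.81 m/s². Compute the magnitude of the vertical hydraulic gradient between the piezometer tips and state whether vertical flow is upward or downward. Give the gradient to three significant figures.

|i_v| ≈ 0.192; vertical flow is upward

Total head at well C: h = 437.11 m (water level in the standpipe).
Pressure head at well B: ψ = P/(ρg) = 455.1×1000 / (1000 × 9.81) = 46.39 m.
Total head at well B: h = z + ψ = 393.99 + 46.39 = 440.38 m.
Δh = h(well C) − h(well B) = 437.11 − 440.38 = -3.27 m.
Vertical separation Δz = 411.06 − 393.99 = 17.07 m.
|i_v| = |Δh| / Δz = 3.27 / 17.07 = 0.192.
Head is higher in the deep piezometer, so vertical flow is upward (discharge condition).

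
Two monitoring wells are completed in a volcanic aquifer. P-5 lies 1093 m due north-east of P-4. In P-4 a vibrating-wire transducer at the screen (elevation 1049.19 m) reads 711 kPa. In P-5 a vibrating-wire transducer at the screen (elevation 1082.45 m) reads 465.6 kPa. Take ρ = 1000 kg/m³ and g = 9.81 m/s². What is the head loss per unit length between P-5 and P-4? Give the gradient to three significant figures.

Pressure head at P-4: ψ = P/(ρg) = 711×1000 / (1000 × 9.81) = 72.48 m.
Total head at P-4: h = z + ψ = 1049.19 + 72.48 = 1121.67 m.
Pressure head at P-5: ψ = P/(ρg) = 465.6×1000 / (1000 × 9.81) = 47.46 m.
Total head at P-5: h = z + ψ = 1082.45 + 47.46 = 1129.91 m.
Head difference: h(P-4) − h(P-5) = 1121.67 − 1129.91 = -8.24 m.
Hydraulic gradient: i = |Δh| / L = 8.24 / 1093 = 0.00754.

i ≈ 0.00754 m/m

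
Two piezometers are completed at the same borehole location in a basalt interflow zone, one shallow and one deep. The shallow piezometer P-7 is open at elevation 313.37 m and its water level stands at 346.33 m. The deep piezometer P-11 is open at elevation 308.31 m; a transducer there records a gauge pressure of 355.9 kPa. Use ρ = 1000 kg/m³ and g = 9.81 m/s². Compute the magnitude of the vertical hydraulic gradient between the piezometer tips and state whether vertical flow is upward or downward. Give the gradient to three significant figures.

|i_v| ≈ 0.344; vertical flow is downward

Total head at P-7: h = 346.33 m (water level in the standpipe).
Pressure head at P-11: ψ = P/(ρg) = 355.9×1000 / (1000 × 9.81) = 36.28 m.
Total head at P-11: h = z + ψ = 308.31 + 36.28 = 344.59 m.
Δh = h(P-7) − h(P-11) = 346.33 − 344.59 = 1.74 m.
Vertical separation Δz = 313.37 − 308.31 = 5.06 m.
|i_v| = |Δh| / Δz = 1.74 / 5.06 = 0.344.
Head is higher in the shallow piezometer, so vertical flow is downward (recharge condition).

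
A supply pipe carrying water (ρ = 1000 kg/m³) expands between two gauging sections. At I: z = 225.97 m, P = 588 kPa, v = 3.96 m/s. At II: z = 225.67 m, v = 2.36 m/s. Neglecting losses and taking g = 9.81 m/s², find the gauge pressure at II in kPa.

Pressure head at I: ψ₁ = P₁/(ρg) = 588×1000 / (1000 × 9.81) = 59.94 m.
Velocity heads: v₁²/2g = 3.96²/19.62 = 0.799 m; v₂²/2g = 2.36²/19.62 = 0.284 m.
Total head H = z₁ + ψ₁ + v₁²/2g = 225.97 + 59.94 + 0.799 = 286.71 m.
ψ₂ = H − z₂ − v₂²/2g = 286.71 − 225.67 − 0.284 = 60.76 m.
P₂ = ρgψ₂ = 1000 × 9.81 × 60.76 ≈ 596 kPa.

P₂ ≈ 596 kPa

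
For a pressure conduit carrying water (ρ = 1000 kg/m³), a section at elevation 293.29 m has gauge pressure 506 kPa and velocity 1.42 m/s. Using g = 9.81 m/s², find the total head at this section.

h ≈ 344.97 m

Pressure head ψ = P/(ρg) = 506×1000 / (1000 × 9.81) = 51.58 m.
Velocity head = v²/(2g) = 1.42² / (2 × 9.81) = 0.103 m.
h = z + ψ + v²/(2g) = 293.29 + 51.58 + 0.103 = 344.97 m.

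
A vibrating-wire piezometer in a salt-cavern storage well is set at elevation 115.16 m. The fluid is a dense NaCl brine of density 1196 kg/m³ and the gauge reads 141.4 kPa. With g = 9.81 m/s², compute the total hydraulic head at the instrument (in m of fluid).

h ≈ 127.21 m

ψ = P/(ρg) = 141.4×1000 / (1196 × 9.81) = 12.05 m.
h = z + ψ = 115.16 + 12.05 = 127.21 m.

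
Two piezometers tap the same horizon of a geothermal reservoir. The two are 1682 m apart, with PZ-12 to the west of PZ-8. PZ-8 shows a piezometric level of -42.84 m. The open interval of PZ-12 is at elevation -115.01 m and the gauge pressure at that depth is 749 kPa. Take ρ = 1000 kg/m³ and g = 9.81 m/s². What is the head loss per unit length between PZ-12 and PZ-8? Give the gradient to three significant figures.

i ≈ 0.00249 m/m

Total head at PZ-8: h = -42.84 m (water level in the piezometer is the total head).
Pressure head at PZ-12: ψ = P/(ρg) = 749×1000 / (1000 × 9.81) = 76.35 m.
Total head at PZ-12: h = z + ψ = -115.01 + 76.35 = -38.66 m.
Head difference: h(PZ-8) − h(PZ-12) = -42.84 − (-38.66) = -4.18 m.
Hydraulic gradient: i = |Δh| / L = 4.18 / 1682 = 0.00249.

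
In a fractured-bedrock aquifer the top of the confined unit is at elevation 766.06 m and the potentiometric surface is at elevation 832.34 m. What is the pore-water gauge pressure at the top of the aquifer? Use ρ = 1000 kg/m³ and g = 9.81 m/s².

P ≈ 650 kPa

Pressure head at the aquifer top: ψ = h − z = 832.34 − 766.06 = 66.28 m.
P = ρgψ = 1000 × 9.81 × 66.28 = 650207 Pa ≈ 650 kPa.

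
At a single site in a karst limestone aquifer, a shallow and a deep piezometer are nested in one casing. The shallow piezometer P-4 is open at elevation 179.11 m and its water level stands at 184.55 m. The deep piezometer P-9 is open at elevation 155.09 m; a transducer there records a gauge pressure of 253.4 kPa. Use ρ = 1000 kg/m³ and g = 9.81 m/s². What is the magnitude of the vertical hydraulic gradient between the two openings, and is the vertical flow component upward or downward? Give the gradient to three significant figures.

Total head at P-4: h = 184.55 m (water level in the standpipe).
Pressure head at P-9: ψ = P/(ρg) = 253.4×1000 / (1000 × 9.81) = 25.83 m.
Total head at P-9: h = z + ψ = 155.09 + 25.83 = 180.92 m.
Δh = h(P-4) − h(P-9) = 184.55 − 180.92 = 3.63 m.
Vertical separation Δz = 179.11 − 155.09 = 24.02 m.
|i_v| = |Δh| / Δz = 3.63 / 24.02 = 0.151.
Head is higher in the shallow piezometer, so vertical flow is downward (recharge condition).

|i_v| ≈ 0.151; vertical flow is downward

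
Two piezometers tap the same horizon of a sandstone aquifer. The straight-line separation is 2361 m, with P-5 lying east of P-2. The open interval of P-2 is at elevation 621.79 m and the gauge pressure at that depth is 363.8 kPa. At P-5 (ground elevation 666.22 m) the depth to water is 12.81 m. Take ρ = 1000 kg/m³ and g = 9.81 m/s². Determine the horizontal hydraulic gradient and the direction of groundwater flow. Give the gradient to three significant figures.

i ≈ 0.00231; groundwater flows toward the east

Pressure head at P-2: ψ = P/(ρg) = 363.8×1000 / (1000 × 9.81) = 37.08 m.
Total head at P-2: h = z + ψ = 621.79 + 37.08 = 658.87 m.
Total head at P-5: h = 666.22 − 12.81 = 653.41 m.
Head difference: h(P-2) − h(P-5) = 658.87 − 653.41 = 5.46 m.
Hydraulic gradient: i = |Δh| / L = 5.46 / 2361 = 0.00231.
Flow is from higher to lower head: from P-2 toward P-5, i.e. toward the east.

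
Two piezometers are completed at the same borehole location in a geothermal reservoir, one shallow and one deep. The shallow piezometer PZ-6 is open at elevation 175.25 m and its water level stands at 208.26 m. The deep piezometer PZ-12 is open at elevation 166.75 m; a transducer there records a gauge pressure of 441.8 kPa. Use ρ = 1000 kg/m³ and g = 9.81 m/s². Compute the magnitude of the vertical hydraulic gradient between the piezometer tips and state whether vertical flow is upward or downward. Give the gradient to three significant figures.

|i_v| ≈ 0.415; vertical flow is upward

Total head at PZ-6: h = 208.26 m (water level in the standpipe).
Pressure head at PZ-12: ψ = P/(ρg) = 441.8×1000 / (1000 × 9.81) = 45.04 m.
Total head at PZ-12: h = z + ψ = 166.75 + 45.04 = 211.79 m.
Δh = h(PZ-6) − h(PZ-12) = 208.26 − 211.79 = -3.53 m.
Vertical separation Δz = 175.25 − 166.75 = 8.50 m.
|i_v| = |Δh| / Δz = 3.53 / 8.50 = 0.415.
Head is higher in the deep piezometer, so vertical flow is upward (discharge condition).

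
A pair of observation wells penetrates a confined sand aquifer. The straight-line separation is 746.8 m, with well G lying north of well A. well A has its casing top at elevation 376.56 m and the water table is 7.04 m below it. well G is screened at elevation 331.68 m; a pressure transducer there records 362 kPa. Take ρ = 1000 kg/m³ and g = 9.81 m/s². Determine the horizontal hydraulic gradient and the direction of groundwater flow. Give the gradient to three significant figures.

Total head at well A: h = 376.56 − 7.04 = 369.52 m.
Pressure head at well G: ψ = P/(ρg) = 362×1000 / (1000 × 9.81) = 36.90 m.
Total head at well G: h = z + ψ = 331.68 + 36.90 = 368.58 m.
Head difference: h(well A) − h(well G) = 369.52 − 368.58 = 0.94 m.
Hydraulic gradient: i = |Δh| / L = 0.94 / 746.8 = 0.00126.
Flow is from higher to lower head: from well A toward well G, i.e. toward the north.

i ≈ 0.00126; groundwater flows toward the north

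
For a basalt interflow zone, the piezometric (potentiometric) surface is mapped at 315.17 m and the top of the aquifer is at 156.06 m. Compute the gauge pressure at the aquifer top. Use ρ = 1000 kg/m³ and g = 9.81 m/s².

P ≈ 1560 kPa

Pressure head at the aquifer top: ψ = h − z = 315.17 − 156.06 = 159.11 m.
P = ρgψ = 1000 × 9.81 × 159.11 = 1560869 Pa ≈ 1560 kPa.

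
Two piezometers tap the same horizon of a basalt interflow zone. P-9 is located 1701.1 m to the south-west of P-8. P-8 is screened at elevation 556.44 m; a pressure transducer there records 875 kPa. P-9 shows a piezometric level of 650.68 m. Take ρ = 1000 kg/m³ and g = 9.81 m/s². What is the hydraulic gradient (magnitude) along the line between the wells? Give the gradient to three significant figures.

i ≈ 0.00297

Pressure head at P-8: ψ = P/(ρg) = 875×1000 / (1000 × 9.81) = 89.19 m.
Total head at P-8: h = z + ψ = 556.44 + 89.19 = 645.63 m.
Total head at P-9: h = 650.68 m (water level in the piezometer is the total head).
Head difference: h(P-8) − h(P-9) = 645.63 − 650.68 = -5.05 m.
Hydraulic gradient: i = |Δh| / L = 5.05 / 1701.1 = 0.00297.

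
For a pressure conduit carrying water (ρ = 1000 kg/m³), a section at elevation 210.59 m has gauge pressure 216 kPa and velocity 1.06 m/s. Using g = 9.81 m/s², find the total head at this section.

h ≈ 232.67 m

Pressure head ψ = P/(ρg) = 216×1000 / (1000 × 9.81) = 22.02 m.
Velocity head = v²/(2g) = 1.06² / (2 × 9.81) = 0.057 m.
h = z + ψ + v²/(2g) = 210.59 + 22.02 + 0.057 = 232.67 m.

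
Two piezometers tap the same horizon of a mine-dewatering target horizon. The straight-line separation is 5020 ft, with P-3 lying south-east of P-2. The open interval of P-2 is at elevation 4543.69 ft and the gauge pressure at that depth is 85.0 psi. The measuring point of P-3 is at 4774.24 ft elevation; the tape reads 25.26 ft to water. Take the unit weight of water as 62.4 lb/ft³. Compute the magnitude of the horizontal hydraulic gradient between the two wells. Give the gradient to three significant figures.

i ≈ 0.00182

Pressure head at P-2: ψ = 144·P/γ = 144 × 85.0 / 62.4 = 196.15 ft.
Total head at P-2: h = z + ψ = 4543.69 + 196.15 = 4739.84 ft.
Total head at P-3: h = 4774.24 − 25.26 = 4748.98 ft.
Head difference: h(P-2) − h(P-3) = 4739.84 − 4748.98 = -9.14 ft.
Hydraulic gradient: i = |Δh| / L = 9.14 / 5020 = 0.00182.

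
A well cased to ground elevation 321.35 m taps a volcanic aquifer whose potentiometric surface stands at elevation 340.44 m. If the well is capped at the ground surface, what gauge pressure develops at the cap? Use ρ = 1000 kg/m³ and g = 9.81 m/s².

Head above the cap: Δh = 340.44 − 321.35 = 19.09 m.
P = ρgΔh = 1000 × 9.81 × 19.09 = 187273 Pa ≈ 187 kPa.

P ≈ 187 kPa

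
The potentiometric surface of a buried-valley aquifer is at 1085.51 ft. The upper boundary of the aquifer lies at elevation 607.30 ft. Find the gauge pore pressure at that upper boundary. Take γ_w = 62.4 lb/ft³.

Pressure head at the aquifer top: ψ = h − z = 1085.51 − 607.30 = 478.21 ft.
P = γψ/144 = 62.4 × 478.21 / 144 = 207 psi.

P ≈ 207 psi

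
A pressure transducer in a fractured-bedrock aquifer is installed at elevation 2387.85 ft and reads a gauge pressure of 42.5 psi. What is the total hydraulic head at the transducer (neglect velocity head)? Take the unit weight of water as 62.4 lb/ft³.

ψ = 144·P/γ = 144 × 42.5 / 62.4 = 98.08 ft.
h = z + ψ = 2387.85 + 98.08 = 2485.93 ft.

h ≈ 2485.93 ft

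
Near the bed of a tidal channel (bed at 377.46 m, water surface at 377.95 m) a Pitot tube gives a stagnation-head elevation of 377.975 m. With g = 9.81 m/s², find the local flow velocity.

Near the bed, under hydrostatic conditions, the piezometric head (z + ψ) equals the free-surface elevation, 377.95 m.
Velocity head = total − piezometric = 377.975 − 377.95 = 0.025 m.
v = √(2g·h_v) = √(2 × 9.81 × 0.025) = 0.700 m/s.

v ≈ 0.700 m/s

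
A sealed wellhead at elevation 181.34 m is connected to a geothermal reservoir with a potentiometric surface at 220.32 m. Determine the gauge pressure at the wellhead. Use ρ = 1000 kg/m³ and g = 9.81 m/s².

P ≈ 382 kPa

Head above the cap: Δh = 220.32 − 181.34 = 38.98 m.
P = ρgΔh = 1000 × 9.81 × 38.98 = 382394 Pa ≈ 382 kPa.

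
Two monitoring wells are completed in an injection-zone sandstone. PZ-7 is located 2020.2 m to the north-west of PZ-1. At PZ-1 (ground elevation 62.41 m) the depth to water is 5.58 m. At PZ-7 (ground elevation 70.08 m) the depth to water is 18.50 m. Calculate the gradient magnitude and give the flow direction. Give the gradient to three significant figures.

Total head at PZ-1: h = 62.41 − 5.58 = 56.83 m.
Total head at PZ-7: h = 70.08 − 18.50 = 51.58 m.
Head difference: h(PZ-1) − h(PZ-7) = 56.83 − 51.58 = 5.25 m.
Hydraulic gradient: i = |Δh| / L = 5.25 / 2020.2 = 0.00260.
Flow is from higher to lower head: from PZ-1 toward PZ-7, i.e. toward the north-west.

i ≈ 0.00260; groundwater flows toward the north-west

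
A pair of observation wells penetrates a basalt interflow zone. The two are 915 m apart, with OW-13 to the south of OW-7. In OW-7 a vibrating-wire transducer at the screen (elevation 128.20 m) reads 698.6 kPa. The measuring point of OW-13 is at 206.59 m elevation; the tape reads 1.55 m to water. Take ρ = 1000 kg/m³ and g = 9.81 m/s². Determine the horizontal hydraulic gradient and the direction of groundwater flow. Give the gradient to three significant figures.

Pressure head at OW-7: ψ = P/(ρg) = 698.6×1000 / (1000 × 9.81) = 71.21 m.
Total head at OW-7: h = z + ψ = 128.20 + 71.21 = 199.41 m.
Total head at OW-13: h = 206.59 − 1.55 = 205.04 m.
Head difference: h(OW-7) − h(OW-13) = 199.41 − 205.04 = -5.63 m.
Hydraulic gradient: i = |Δh| / L = 5.63 / 915 = 0.00615.
Flow is from higher to lower head: from OW-13 toward OW-7, i.e. toward the north.

i ≈ 0.00615; groundwater flows toward the north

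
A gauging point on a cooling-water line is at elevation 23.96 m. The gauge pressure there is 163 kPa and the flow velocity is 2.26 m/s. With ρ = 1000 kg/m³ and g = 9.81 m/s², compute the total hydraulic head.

h ≈ 40.84 m

Pressure head ψ = P/(ρg) = 163×1000 / (1000 × 9.81) = 16.62 m.
Velocity head = v²/(2g) = 2.26² / (2 × 9.81) = 0.260 m.
h = z + ψ + v²/(2g) = 23.96 + 16.62 + 0.260 = 40.84 m.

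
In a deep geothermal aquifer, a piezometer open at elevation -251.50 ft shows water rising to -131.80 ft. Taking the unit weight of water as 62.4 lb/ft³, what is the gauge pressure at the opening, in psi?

P ≈ 51.9 psi

Pressure head ψ = h − z = -131.80 − (-251.50) = 119.70 ft.
P = γ·ψ / 144 = 62.4 × 119.70 / 144 = 51.9 psi.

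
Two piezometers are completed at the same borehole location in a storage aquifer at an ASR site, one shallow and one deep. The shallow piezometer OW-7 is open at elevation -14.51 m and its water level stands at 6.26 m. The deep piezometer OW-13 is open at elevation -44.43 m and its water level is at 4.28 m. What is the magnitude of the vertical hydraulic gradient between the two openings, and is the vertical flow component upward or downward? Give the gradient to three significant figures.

Total head at OW-7: h = 6.26 m (water level in the standpipe).
Total head at OW-13: h = 4.28 m.
Δh = h(OW-7) − h(OW-13) = 6.26 − 4.28 = 1.98 m.
Vertical separation Δz = -14.51 − (-44.43) = 29.92 m.
|i_v| = |Δh| / Δz = 1.98 / 29.92 = 0.0662.
Head is higher in the shallow piezometer, so vertical flow is downward (recharge condition).

|i_v| ≈ 0.0662; vertical flow is downward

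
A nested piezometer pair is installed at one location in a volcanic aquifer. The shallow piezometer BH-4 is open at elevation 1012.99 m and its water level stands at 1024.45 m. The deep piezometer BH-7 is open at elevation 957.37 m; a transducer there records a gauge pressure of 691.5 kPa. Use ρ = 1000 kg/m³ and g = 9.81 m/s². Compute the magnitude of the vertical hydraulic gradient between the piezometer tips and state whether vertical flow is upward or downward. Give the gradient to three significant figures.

|i_v| ≈ 0.0613; vertical flow is upward

Total head at BH-4: h = 1024.45 m (water level in the standpipe).
Pressure head at BH-7: ψ = P/(ρg) = 691.5×1000 / (1000 × 9.81) = 70.49 m.
Total head at BH-7: h = z + ψ = 957.37 + 70.49 = 1027.86 m.
Δh = h(BH-4) − h(BH-7) = 1024.45 − 1027.86 = -3.41 m.
Vertical separation Δz = 1012.99 − 957.37 = 55.62 m.
|i_v| = |Δh| / Δz = 3.41 / 55.62 = 0.0613.
Head is higher in the deep piezometer, so vertical flow is upward (discharge condition).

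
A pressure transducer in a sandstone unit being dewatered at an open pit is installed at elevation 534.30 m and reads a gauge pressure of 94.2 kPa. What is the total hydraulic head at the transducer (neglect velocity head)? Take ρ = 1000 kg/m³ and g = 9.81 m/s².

h ≈ 543.90 m

ψ = P/(ρg) = 94.2×1000 / (1000 × 9.81) = 9.60 m.
h = z + ψ = 534.30 + 9.60 = 543.90 m.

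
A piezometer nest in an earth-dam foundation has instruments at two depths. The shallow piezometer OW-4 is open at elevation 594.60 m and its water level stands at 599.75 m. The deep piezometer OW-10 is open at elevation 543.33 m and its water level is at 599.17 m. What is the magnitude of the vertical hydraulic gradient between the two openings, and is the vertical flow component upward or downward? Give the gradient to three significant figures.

Total head at OW-4: h = 599.75 m (water level in the standpipe).
Total head at OW-10: h = 599.17 m.
Δh = h(OW-4) − h(OW-10) = 599.75 − 599.17 = 0.58 m.
Vertical separation Δz = 594.60 − 543.33 = 51.27 m.
|i_v| = |Δh| / Δz = 0.58 / 51.27 = 0.0113.
Head is higher in the shallow piezometer, so vertical flow is downward (recharge condition).

|i_v| ≈ 0.0113; vertical flow is downward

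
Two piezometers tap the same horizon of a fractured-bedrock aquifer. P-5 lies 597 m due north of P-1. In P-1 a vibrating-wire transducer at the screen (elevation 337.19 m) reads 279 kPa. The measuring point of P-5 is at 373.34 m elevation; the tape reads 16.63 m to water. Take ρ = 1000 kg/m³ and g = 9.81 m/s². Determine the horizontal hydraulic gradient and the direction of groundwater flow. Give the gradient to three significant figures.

i ≈ 0.0149; groundwater flows toward the north

Pressure head at P-1: ψ = P/(ρg) = 279×1000 / (1000 × 9.81) = 28.44 m.
Total head at P-1: h = z + ψ = 337.19 + 28.44 = 365.63 m.
Total head at P-5: h = 373.34 − 16.63 = 356.71 m.
Head difference: h(P-1) − h(P-5) = 365.63 − 356.71 = 8.92 m.
Hydraulic gradient: i = |Δh| / L = 8.92 / 597 = 0.0149.
Flow is from higher to lower head: from P-1 toward P-5, i.e. toward the north.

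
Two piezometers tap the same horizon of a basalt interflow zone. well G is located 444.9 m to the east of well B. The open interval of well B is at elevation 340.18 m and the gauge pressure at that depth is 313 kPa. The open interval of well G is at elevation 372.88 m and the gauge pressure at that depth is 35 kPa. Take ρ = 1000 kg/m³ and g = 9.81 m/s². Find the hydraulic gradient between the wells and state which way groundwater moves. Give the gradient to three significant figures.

Pressure head at well B: ψ = P/(ρg) = 313×1000 / (1000 × 9.81) = 31.91 m.
Total head at well B: h = z + ψ = 340.18 + 31.91 = 372.09 m.
Pressure head at well G: ψ = P/(ρg) = 35×1000 / (1000 × 9.81) = 3.57 m.
Total head at well G: h = z + ψ = 372.88 + 3.57 = 376.45 m.
Head difference: h(well B) − h(well G) = 372.09 − 376.45 = -4.36 m.
Hydraulic gradient: i = |Δh| / L = 4.36 / 444.9 = 0.00980.
Flow is from higher to lower head: from well G toward well B, i.e. toward the west.

i ≈ 0.00980; groundwater flows toward the west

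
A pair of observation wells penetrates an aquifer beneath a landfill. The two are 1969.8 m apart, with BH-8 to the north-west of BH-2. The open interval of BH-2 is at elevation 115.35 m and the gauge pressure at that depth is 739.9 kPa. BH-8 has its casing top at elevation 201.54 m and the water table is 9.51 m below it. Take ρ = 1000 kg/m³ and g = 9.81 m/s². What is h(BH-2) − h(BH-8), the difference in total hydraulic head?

Pressure head at BH-2: ψ = P/(ρg) = 739.9×1000 / (1000 × 9.81) = 75.42 m.
Total head at BH-2: h = z + ψ = 115.35 + 75.42 = 190.77 m.
Total head at BH-8: h = 201.54 − 9.51 = 192.03 m.
Head difference: h(BH-2) − h(BH-8) = 190.77 − 192.03 = -1.26 m.

Δh ≈ -1.26 m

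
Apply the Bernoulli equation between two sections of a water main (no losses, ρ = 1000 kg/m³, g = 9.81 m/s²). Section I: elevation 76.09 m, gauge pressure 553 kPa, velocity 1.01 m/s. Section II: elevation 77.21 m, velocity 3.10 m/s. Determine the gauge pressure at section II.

P₂ ≈ 538 kPa

Pressure head at I: ψ₁ = P₁/(ρg) = 553×1000 / (1000 × 9.81) = 56.37 m.
Velocity heads: v₁²/2g = 1.01²/19.62 = 0.052 m; v₂²/2g = 3.10²/19.62 = 0.490 m.
Total head H = z₁ + ψ₁ + v₁²/2g = 76.09 + 56.37 + 0.052 = 132.51 m.
ψ₂ = H − z₂ − v₂²/2g = 132.51 − 77.21 − 0.490 = 54.81 m.
P₂ = ρgψ₂ = 1000 × 9.81 × 54.81 ≈ 538 kPa.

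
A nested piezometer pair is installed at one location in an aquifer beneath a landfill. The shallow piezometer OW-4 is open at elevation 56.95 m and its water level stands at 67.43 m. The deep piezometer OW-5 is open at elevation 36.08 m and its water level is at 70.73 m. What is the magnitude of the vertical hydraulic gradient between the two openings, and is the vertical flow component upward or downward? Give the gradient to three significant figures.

|i_v| ≈ 0.158; vertical flow is upward

Total head at OW-4: h = 67.43 m (water level in the standpipe).
Total head at OW-5: h = 70.73 m.
Δh = h(OW-4) − h(OW-5) = 67.43 − 70.73 = -3.30 m.
Vertical separation Δz = 56.95 − 36.08 = 20.87 m.
|i_v| = |Δh| / Δz = 3.30 / 20.87 = 0.158.
Head is higher in the deep piezometer, so vertical flow is upward (discharge condition).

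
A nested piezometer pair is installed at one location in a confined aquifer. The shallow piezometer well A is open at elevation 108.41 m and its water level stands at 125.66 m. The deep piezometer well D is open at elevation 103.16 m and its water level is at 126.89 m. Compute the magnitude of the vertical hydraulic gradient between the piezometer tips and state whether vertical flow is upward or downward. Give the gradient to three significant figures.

|i_v| ≈ 0.234; vertical flow is upward

Total head at well A: h = 125.66 m (water level in the standpipe).
Total head at well D: h = 126.89 m.
Δh = h(well A) − h(well D) = 125.66 − 126.89 = -1.23 m.
Vertical separation Δz = 108.41 − 103.16 = 5.25 m.
|i_v| = |Δh| / Δz = 1.23 / 5.25 = 0.234.
Head is higher in the deep piezometer, so vertical flow is upward (discharge condition).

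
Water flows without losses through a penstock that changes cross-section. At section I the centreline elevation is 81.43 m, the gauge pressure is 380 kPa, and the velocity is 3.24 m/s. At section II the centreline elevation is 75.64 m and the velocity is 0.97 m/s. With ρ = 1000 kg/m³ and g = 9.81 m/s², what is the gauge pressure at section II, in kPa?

P₂ ≈ 442 kPa

Pressure head at I: ψ₁ = P₁/(ρg) = 380×1000 / (1000 × 9.81) = 38.74 m.
Velocity heads: v₁²/2g = 3.24²/19.62 = 0.535 m; v₂²/2g = 0.97²/19.62 = 0.048 m.
Total head H = z₁ + ψ₁ + v₁²/2g = 81.43 + 38.74 + 0.535 = 120.71 m.
ψ₂ = H − z₂ − v₂²/2g = 120.71 − 75.64 − 0.048 = 45.02 m.
P₂ = ρgψ₂ = 1000 × 9.81 × 45.02 ≈ 442 kPa.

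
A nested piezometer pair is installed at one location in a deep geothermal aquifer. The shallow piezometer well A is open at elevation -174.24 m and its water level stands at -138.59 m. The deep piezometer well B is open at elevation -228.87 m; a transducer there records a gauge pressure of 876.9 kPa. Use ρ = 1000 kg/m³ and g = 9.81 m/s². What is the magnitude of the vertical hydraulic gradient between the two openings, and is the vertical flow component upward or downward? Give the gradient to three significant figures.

|i_v| ≈ 0.0163; vertical flow is downward

Total head at well A: h = -138.59 m (water level in the standpipe).
Pressure head at well B: ψ = P/(ρg) = 876.9×1000 / (1000 × 9.81) = 89.39 m.
Total head at well B: h = z + ψ = -228.87 + 89.39 = -139.48 m.
Δh = h(well A) − h(well B) = -138.59 − (-139.48) = 0.89 m.
Vertical separation Δz = -174.24 − (-228.87) = 54.63 m.
|i_v| = |Δh| / Δz = 0.89 / 54.63 = 0.0163.
Head is higher in the shallow piezometer, so vertical flow is downward (recharge condition).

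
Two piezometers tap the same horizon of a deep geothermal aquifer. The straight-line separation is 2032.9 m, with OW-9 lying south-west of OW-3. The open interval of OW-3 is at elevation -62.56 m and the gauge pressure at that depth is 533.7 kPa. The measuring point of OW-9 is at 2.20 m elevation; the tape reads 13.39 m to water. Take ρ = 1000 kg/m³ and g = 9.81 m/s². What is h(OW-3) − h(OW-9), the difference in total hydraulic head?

Δh ≈ 3.03 m

Pressure head at OW-3: ψ = P/(ρg) = 533.7×1000 / (1000 × 9.81) = 54.40 m.
Total head at OW-3: h = z + ψ = -62.56 + 54.40 = -8.16 m.
Total head at OW-9: h = 2.20 − 13.39 = -11.19 m.
Head difference: h(OW-3) − h(OW-9) = -8.16 − (-11.19) = 3.03 m.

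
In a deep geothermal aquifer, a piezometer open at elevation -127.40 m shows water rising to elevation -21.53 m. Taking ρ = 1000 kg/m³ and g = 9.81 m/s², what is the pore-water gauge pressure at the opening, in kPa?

P ≈ 1040 kPa

Pressure head ψ = h − z = -21.53 − (-127.40) = 105.87 m.
P = ρgψ = 1000 × 9.81 × 105.87 = 1038585 Pa ≈ 1040 kPa.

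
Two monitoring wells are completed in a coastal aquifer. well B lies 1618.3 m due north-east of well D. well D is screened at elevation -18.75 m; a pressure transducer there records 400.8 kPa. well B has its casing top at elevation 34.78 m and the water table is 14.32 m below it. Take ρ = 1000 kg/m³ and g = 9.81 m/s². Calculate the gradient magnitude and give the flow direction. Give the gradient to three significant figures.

i ≈ 0.00102; groundwater flows toward the north-east

Pressure head at well D: ψ = P/(ρg) = 400.8×1000 / (1000 × 9.81) = 40.86 m.
Total head at well D: h = z + ψ = -18.75 + 40.86 = 22.11 m.
Total head at well B: h = 34.78 − 14.32 = 20.46 m.
Head difference: h(well D) − h(well B) = 22.11 − 20.46 = 1.65 m.
Hydraulic gradient: i = |Δh| / L = 1.65 / 1618.3 = 0.00102.
Flow is from higher to lower head: from well D toward well B, i.e. toward the north-east.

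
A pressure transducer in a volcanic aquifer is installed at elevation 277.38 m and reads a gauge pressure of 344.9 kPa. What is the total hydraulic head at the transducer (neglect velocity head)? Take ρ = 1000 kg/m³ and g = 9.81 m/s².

h ≈ 312.54 m

ψ = P/(ρg) = 344.9×1000 / (1000 × 9.81) = 35.16 m.
h = z + ψ = 277.38 + 35.16 = 312.54 m.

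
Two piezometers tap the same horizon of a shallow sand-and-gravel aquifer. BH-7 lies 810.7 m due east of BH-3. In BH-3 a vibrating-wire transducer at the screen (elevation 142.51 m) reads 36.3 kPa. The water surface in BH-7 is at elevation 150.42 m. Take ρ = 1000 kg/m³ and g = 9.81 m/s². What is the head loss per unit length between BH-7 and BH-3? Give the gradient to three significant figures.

Pressure head at BH-3: ψ = P/(ρg) = 36.3×1000 / (1000 × 9.81) = 3.70 m.
Total head at BH-3: h = z + ψ = 142.51 + 3.70 = 146.21 m.
Total head at BH-7: h = 150.42 m (water level in the piezometer is the total head).
Head difference: h(BH-3) − h(BH-7) = 146.21 − 150.42 = -4.21 m.
Hydraulic gradient: i = |Δh| / L = 4.21 / 810.7 = 0.00519.

i ≈ 0.00519 m/m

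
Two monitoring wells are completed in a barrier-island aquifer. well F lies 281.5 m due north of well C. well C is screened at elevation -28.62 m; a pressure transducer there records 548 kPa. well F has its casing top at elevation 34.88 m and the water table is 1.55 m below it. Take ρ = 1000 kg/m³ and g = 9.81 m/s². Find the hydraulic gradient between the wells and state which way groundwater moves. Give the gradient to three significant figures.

Pressure head at well C: ψ = P/(ρg) = 548×1000 / (1000 × 9.81) = 55.86 m.
Total head at well C: h = z + ψ = -28.62 + 55.86 = 27.24 m.
Total head at well F: h = 34.88 − 1.55 = 33.33 m.
Head difference: h(well C) − h(well F) = 27.24 − 33.33 = -6.09 m.
Hydraulic gradient: i = |Δh| / L = 6.09 / 281.5 = 0.0216.
Flow is from higher to lower head: from well F toward well C, i.e. toward the south.

i ≈ 0.0216; groundwater flows toward the south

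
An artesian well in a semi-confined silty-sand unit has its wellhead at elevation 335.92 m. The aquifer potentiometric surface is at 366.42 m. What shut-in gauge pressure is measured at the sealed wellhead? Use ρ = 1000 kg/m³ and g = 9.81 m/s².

Head above the cap: Δh = 366.42 − 335.92 = 30.50 m.
P = ρgΔh = 1000 × 9.81 × 30.50 = 299205 Pa ≈ 299 kPa.

P ≈ 299 kPa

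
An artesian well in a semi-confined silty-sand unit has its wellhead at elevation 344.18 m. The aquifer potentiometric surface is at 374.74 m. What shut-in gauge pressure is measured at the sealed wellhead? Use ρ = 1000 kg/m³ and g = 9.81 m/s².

P ≈ 300 kPa

Head above the cap: Δh = 374.74 − 344.18 = 30.56 m.
P = ρgΔh = 1000 × 9.81 × 30.56 = 299794 Pa ≈ 300 kPa.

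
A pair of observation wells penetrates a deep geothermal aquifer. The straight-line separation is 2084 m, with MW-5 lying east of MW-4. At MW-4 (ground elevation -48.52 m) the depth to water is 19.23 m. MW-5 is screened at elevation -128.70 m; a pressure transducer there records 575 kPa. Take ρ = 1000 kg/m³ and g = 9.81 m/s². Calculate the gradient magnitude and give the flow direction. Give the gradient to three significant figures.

Total head at MW-4: h = -48.52 − 19.23 = -67.75 m.
Pressure head at MW-5: ψ = P/(ρg) = 575×1000 / (1000 × 9.81) = 58.61 m.
Total head at MW-5: h = z + ψ = -128.70 + 58.61 = -70.09 m.
Head difference: h(MW-4) − h(MW-5) = -67.75 − (-70.09) = 2.34 m.
Hydraulic gradient: i = |Δh| / L = 2.34 / 2084 = 0.00112.
Flow is from higher to lower head: from MW-4 toward MW-5, i.e. toward the east.

i ≈ 0.00112; groundwater flows toward the east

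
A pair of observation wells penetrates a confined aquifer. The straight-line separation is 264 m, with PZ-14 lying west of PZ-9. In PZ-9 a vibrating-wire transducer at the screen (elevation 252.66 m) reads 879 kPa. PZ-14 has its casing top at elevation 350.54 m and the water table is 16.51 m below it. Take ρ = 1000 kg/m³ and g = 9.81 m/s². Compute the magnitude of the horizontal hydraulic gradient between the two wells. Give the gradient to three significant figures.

i ≈ 0.0312

Pressure head at PZ-9: ψ = P/(ρg) = 879×1000 / (1000 × 9.81) = 89.60 m.
Total head at PZ-9: h = z + ψ = 252.66 + 89.60 = 342.26 m.
Total head at PZ-14: h = 350.54 − 16.51 = 334.03 m.
Head difference: h(PZ-9) − h(PZ-14) = 342.26 − 334.03 = 8.23 m.
Hydraulic gradient: i = |Δh| / L = 8.23 / 264 = 0.0312.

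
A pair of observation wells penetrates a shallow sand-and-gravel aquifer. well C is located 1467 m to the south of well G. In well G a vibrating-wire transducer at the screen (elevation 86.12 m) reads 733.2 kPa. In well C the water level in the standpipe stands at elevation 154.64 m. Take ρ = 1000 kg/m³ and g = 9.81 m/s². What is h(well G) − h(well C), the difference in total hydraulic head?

Pressure head at well G: ψ = P/(ρg) = 733.2×1000 / (1000 × 9.81) = 74.74 m.
Total head at well G: h = z + ψ = 86.12 + 74.74 = 160.86 m.
Total head at well C: h = 154.64 m (water level in the piezometer is the total head).
Head difference: h(well G) − h(well C) = 160.86 − 154.64 = 6.22 m.

Δh ≈ 6.22 m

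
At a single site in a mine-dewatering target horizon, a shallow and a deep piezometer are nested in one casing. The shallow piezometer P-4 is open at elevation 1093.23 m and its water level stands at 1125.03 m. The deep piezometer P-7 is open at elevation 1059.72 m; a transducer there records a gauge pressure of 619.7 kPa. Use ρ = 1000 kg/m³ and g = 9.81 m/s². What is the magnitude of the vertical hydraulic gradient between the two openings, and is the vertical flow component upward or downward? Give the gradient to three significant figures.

|i_v| ≈ 0.0639; vertical flow is downward

Total head at P-4: h = 1125.03 m (water level in the standpipe).
Pressure head at P-7: ψ = P/(ρg) = 619.7×1000 / (1000 × 9.81) = 63.17 m.
Total head at P-7: h = z + ψ = 1059.72 + 63.17 = 1122.89 m.
Δh = h(P-4) − h(P-7) = 1125.03 − 1122.89 = 2.14 m.
Vertical separation Δz = 1093.23 − 1059.72 = 33.51 m.
|i_v| = |Δh| / Δz = 2.14 / 33.51 = 0.0639.
Head is higher in the shallow piezometer, so vertical flow is downward (recharge condition).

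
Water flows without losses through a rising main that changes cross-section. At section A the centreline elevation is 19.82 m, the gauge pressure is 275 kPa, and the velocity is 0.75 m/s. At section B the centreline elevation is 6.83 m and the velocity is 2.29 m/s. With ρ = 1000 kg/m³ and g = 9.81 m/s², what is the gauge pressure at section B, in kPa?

P₂ ≈ 400 kPa

Pressure head at A: ψ₁ = P₁/(ρg) = 275×1000 / (1000 × 9.81) = 28.03 m.
Velocity heads: v₁²/2g = 0.75²/19.62 = 0.029 m; v₂²/2g = 2.29²/19.62 = 0.267 m.
Total head H = z₁ + ψ₁ + v₁²/2g = 19.82 + 28.03 + 0.029 = 47.88 m.
ψ₂ = H − z₂ − v₂²/2g = 47.88 − 6.83 − 0.267 = 40.78 m.
P₂ = ρgψ₂ = 1000 × 9.81 × 40.78 ≈ 400 kPa.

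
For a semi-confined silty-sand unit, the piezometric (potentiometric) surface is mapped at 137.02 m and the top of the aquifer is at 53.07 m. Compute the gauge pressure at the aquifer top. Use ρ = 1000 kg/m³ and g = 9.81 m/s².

Pressure head at the aquifer top: ψ = h − z = 137.02 − 53.07 = 83.95 m.
P = ρgψ = 1000 × 9.81 × 83.95 = 823550 Pa ≈ 824 kPa.

P ≈ 824 kPa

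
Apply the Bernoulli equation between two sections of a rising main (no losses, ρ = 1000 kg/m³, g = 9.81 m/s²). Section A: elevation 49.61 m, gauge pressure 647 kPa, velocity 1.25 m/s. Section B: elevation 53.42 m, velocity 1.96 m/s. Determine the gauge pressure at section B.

Pressure head at A: ψ₁ = P₁/(ρg) = 647×1000 / (1000 × 9.81) = 65.95 m.
Velocity heads: v₁²/2g = 1.25²/19.62 = 0.080 m; v₂²/2g = 1.96²/19.62 = 0.196 m.
Total head H = z₁ + ψ₁ + v₁²/2g = 49.61 + 65.95 + 0.080 = 115.64 m.
ψ₂ = H − z₂ − v₂²/2g = 115.64 − 53.42 − 0.196 = 62.02 m.
P₂ = ρgψ₂ = 1000 × 9.81 × 62.02 ≈ 608 kPa.

P₂ ≈ 608 kPa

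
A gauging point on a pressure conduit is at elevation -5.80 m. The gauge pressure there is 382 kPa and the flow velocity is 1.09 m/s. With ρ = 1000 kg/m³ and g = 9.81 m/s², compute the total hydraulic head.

Pressure head ψ = P/(ρg) = 382×1000 / (1000 × 9.81) = 38.94 m.
Velocity head = v²/(2g) = 1.09² / (2 × 9.81) = 0.061 m.
h = z + ψ + v²/(2g) = -5.80 + 38.94 + 0.061 = 33.20 m.

h ≈ 33.20 m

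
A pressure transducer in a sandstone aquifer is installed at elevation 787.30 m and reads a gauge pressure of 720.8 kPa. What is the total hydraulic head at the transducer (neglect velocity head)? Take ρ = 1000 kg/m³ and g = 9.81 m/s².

ψ = P/(ρg) = 720.8×1000 / (1000 × 9.81) = 73.48 m.
h = z + ψ = 787.30 + 73.48 = 860.78 m.

h ≈ 860.78 m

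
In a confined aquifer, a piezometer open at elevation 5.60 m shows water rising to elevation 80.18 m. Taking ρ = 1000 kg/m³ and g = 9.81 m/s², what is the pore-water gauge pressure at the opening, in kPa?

Pressure head ψ = h − z = 80.18 − 5.60 = 74.58 m.
P = ρgψ = 1000 × 9.81 × 74.58 = 731630 Pa ≈ 732 kPa.

P ≈ 732 kPa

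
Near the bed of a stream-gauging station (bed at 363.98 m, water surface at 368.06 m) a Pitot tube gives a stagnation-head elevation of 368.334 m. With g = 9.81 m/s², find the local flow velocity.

Near the bed, under hydrostatic conditions, the piezometric head (z + ψ) equals the free-surface elevation, 368.06 m.
Velocity head = total − piezometric = 368.334 − 368.06 = 0.274 m.
v = √(2g·h_v) = √(2 × 9.81 × 0.274) = 2.32 m/s.

v ≈ 2.32 m/s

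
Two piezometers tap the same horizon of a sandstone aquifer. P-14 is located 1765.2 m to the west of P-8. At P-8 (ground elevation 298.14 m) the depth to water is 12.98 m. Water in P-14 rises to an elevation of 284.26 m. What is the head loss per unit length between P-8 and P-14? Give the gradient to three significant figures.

Total head at P-8: h = 298.14 − 12.98 = 285.16 m.
Total head at P-14: h = 284.26 m (water level in the piezometer is the total head).
Head difference: h(P-8) − h(P-14) = 285.16 − 284.26 = 0.90 m.
Hydraulic gradient: i = |Δh| / L = 0.90 / 1765.2 = 0.000510.

i ≈ 0.000510 m/m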